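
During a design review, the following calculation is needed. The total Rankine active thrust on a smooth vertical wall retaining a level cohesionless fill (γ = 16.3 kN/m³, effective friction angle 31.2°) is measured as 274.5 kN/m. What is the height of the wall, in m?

10.3 m

K_a = 0.3175. P_a = ½ K_a γ H² ⇒ H = √(2P_a/(K_a γ)).
H = √(2×274.5/(0.3175×16.3)) = 10.30 m.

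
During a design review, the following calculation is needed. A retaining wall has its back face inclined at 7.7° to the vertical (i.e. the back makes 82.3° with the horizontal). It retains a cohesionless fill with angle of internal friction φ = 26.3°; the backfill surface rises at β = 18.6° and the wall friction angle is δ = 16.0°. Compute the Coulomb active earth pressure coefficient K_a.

0.576

K_a = sin²(α+φ) / [sin²α · sin(α−δ) · (1 + √{sin(φ+δ)sin(φ−β) / (sin(α−δ)sin(α+β))})²].
With α = 82.3°, φ = 26.3°, δ = 16.0°, β = 18.6°: K_a = 0.5762.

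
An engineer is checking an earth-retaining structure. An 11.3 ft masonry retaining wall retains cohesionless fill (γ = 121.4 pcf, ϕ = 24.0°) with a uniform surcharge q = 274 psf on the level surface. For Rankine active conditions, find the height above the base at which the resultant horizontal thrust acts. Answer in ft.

4.30 ft

K_a = 0.4217.
Triangular part P₁ = ½K_aγH² = 3269 at H/3 = 3.767 ft; rectangular part P₂ = K_a q H = 1306 at H/2 = 5.650 ft.
ȳ = (P₁·3.767 + P₂·5.650)/(P₁+P₂) = 4.304 ft.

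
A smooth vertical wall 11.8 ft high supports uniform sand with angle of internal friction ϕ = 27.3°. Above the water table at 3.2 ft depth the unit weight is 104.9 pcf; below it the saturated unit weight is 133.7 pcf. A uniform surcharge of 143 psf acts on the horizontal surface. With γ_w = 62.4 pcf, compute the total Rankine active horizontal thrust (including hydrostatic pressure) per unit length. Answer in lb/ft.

K_a = tan²(45° − φ/2) = 0.3711.
γ' = 133.7 − 62.4 = 71.30 pcf. h₂ = H − d_w = 8.6 ft.
σ'_h: at surface K_a·q = 53.07; at WT K_a(q+γd_w) = 177.7; at base K_a(q+γd_w+γ'h₂) = 405.2 psf.
P₁ = ½(53.07+177.7)×3.2 = 369.2; P₂ = ½(177.7+405.2)×8.6 = 2506; P_w = ½γ_w h₂² = 2308.
Total = 369.2+2506+2308 = 5183 lb/ft.

5180 lb/ft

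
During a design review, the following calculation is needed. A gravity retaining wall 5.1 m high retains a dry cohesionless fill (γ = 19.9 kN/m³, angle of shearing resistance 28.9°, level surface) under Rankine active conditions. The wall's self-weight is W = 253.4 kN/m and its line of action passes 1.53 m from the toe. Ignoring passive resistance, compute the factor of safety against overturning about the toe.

K_a = tan²(45° − 28.9°/2) = 0.3484.
P_a = ½K_aγH² = 0.5×0.3484×19.9×5.1² = 90.16 kN/m, acting at H/3 = 1.700 m above the base.
Overturning moment M_o = P_a × H/3 = 90.16 × 1.700 = 153.3.
Resisting moment M_r = W × 1.53 = 253.4 × 1.53 = 387.7.
FS_overturning = M_r/M_o = 387.7/153.3 = 2.530.

2.53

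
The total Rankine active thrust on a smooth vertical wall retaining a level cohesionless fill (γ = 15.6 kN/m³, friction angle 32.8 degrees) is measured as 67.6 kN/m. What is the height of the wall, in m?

5.40 m

K_a = 0.2973. P_a = ½ K_a γ H² ⇒ H = √(2P_a/(K_a γ)).
H = √(2×67.6/(0.2973×15.6)) = 5.400 m.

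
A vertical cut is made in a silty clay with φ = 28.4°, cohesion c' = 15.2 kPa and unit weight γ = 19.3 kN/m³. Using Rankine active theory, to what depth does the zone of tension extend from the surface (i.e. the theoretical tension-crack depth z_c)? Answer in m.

2.64 m

K_a = tan²(45° − 28.4°/2) = 0.3554; √K_a = 0.5961.
The active pressure is zero where K_a γ z = 2c√K_a, so z_c = 2c/(γ√K_a) = 2×15.2/(19.3×0.5961) = 2.642 m.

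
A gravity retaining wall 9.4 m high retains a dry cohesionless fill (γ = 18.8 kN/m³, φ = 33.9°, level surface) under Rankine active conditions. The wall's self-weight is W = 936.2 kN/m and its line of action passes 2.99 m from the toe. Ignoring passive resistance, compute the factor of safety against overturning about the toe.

3.79

K_a = tan²(45° − 33.9°/2) = 0.2839.
P_a = ½K_aγH² = 0.5×0.2839×18.8×9.4² = 235.8 kN/m, acting at H/3 = 3.133 m above the base.
Overturning moment M_o = P_a × H/3 = 235.8 × 3.133 = 738.9.
Resisting moment M_r = W × 2.99 = 936.2 × 2.99 = 2799.
FS_overturning = M_r/M_o = 2799/738.9 = 3.789.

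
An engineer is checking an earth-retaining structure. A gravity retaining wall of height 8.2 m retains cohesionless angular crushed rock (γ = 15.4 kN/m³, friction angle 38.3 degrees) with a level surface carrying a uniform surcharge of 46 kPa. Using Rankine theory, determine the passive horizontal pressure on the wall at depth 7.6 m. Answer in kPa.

K_p = (1 + sin φ)/(1 − sin φ) = 4.260.
σ_v = γz + q = 15.4 × 7.6 + 46 = 163.0 kPa.
σ_h = K_p σ_v = 4.260 × 163.0 = 694.6 kPa.

695 kPa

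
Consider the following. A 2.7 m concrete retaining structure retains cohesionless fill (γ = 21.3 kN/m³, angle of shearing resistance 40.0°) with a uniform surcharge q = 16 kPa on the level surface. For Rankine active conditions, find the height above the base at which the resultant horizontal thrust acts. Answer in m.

K_a = 0.2174.
Triangular part P₁ = ½K_aγH² = 16.88 at H/3 = 0.9000 m; rectangular part P₂ = K_a q H = 9.394 at H/2 = 1.350 m.
ȳ = (P₁·0.9000 + P₂·1.350)/(P₁+P₂) = 1.061 m.

1.06 m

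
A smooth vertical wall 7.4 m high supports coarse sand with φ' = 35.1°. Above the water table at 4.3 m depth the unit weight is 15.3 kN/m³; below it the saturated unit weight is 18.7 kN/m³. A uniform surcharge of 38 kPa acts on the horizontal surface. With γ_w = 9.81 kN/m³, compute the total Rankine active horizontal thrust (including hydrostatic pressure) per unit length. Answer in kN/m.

228 kN/m

K_a = tan²(45° − φ/2) = 0.2698.
γ' = 18.7 − 9.81 = 8.890 kN/m³. h₂ = H − d_w = 3.1 m.
σ'_h: at surface K_a·q = 10.25; at WT K_a(q+γd_w) = 28.01; at base K_a(q+γd_w+γ'h₂) = 35.44 kPa.
P₁ = ½(10.25+28.01)×4.3 = 82.26; P₂ = ½(28.01+35.44)×3.1 = 98.35; P_w = ½γ_w h₂² = 47.14.
Total = 82.26+98.35+47.14 = 227.7 kN/m.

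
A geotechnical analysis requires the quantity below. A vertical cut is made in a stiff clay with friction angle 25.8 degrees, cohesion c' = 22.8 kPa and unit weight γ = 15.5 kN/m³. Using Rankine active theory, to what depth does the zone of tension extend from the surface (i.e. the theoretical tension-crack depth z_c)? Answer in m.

4.69 m

K_a = tan²(45° − 25.8°/2) = 0.3935; √K_a = 0.6273.
The active pressure is zero where K_a γ z = 2c√K_a, so z_c = 2c/(γ√K_a) = 2×22.8/(15.5×0.6273) = 4.690 m.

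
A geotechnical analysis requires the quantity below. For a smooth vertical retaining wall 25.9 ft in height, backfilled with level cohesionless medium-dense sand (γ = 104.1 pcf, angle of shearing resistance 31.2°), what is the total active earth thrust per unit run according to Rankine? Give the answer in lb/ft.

K_a = tan²(45° − φ/2) = 0.3175.
P_a = ½ K_a γ H² = 0.5 × 0.3175 × 104.1 × 25.9² = 11090 lb/ft.

11100 lb/ft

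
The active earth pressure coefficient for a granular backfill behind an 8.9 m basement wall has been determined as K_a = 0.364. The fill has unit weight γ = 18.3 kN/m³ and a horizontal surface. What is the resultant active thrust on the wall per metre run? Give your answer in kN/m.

264 kN/m

P = ½ K_a γ H² = 0.5 × 0.364 × 18.3 × 8.9² = 263.8 kN/m.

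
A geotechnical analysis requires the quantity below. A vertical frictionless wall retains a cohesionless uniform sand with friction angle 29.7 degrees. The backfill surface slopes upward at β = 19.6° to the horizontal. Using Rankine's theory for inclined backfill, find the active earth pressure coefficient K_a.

K_a = cos β · (cos β − √(cos²β − cos²φ)) / (cos β + √(cos²β − cos²φ)).
cos β = 0.9421, cos φ = 0.8686, √(cos²β − cos²φ) = 0.3646.
K_a = 0.9421 × (0.9421 − 0.3646)/(0.9421 + 0.3646) = 0.4163.

0.416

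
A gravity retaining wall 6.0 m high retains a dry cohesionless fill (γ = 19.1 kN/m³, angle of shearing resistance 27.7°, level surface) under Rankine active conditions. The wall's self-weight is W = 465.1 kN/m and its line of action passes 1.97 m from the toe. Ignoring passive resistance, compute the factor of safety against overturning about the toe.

K_a = tan²(45° − 27.7°/2) = 0.3653.
P_a = ½K_aγH² = 0.5×0.3653×19.1×6.0² = 125.6 kN/m, acting at H/3 = 2.000 m above the base.
Overturning moment M_o = P_a × H/3 = 125.6 × 2.000 = 251.2.
Resisting moment M_r = W × 1.97 = 465.1 × 1.97 = 916.2.
FS_overturning = M_r/M_o = 916.2/251.2 = 3.647.

3.65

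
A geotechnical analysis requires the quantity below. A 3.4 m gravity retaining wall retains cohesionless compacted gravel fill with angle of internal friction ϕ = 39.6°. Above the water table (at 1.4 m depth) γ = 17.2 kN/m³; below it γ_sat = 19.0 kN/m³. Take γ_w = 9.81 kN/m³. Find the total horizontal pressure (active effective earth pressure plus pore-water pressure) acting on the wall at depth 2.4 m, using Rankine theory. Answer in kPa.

K_a = (1 − sin φ)/(1 + sin φ) = 0.2214.
γ' = 19.0 − 9.81 = 9.190 kN/m³.
Effective vertical stress at 2.4 m: σ'_v = 17.2×1.4 + 9.190×1.00 = 33.27 kPa.
σ'_h = K_a σ'_v = 0.2214 × 33.27 = 7.367 kPa; u = γ_w × 1.00 = 9.810 kPa.
Total σ_h = 7.367 + 9.810 = 17.18 kPa.

17.2 kPa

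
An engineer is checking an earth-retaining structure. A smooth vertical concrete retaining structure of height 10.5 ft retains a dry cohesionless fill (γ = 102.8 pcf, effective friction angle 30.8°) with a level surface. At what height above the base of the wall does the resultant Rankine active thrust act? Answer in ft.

K_a = 0.3227.
The pressure distribution is triangular, so the resultant acts at H/3 above the base = 10.5/3 = 3.500 ft.

3.50 ft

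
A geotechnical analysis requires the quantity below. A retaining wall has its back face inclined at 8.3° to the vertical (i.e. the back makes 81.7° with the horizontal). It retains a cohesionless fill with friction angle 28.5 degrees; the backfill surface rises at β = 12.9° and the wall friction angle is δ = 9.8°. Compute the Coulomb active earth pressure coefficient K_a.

K_a = sin²(α+φ) / [sin²α · sin(α−δ) · (1 + √{sin(φ+δ)sin(φ−β) / (sin(α−δ)sin(α+β))})²].
With α = 81.7°, φ = 28.5°, δ = 9.8°, β = 12.9°: K_a = 0.4697.

0.470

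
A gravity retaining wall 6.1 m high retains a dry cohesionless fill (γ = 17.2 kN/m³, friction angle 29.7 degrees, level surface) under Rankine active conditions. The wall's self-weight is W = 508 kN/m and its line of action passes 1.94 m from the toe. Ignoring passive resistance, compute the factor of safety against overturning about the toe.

4.49

K_a = tan²(45° − 29.7°/2) = 0.3374.
P_a = ½K_aγH² = 0.5×0.3374×17.2×6.1² = 108.0 kN/m, acting at H/3 = 2.033 m above the base.
Overturning moment M_o = P_a × H/3 = 108.0 × 2.033 = 219.5.
Resisting moment M_r = W × 1.94 = 508 × 1.94 = 985.5.
FS_overturning = M_r/M_o = 985.5/219.5 = 4.489.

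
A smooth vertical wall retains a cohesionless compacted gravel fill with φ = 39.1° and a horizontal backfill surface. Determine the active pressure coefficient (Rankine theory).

K_a = (1 − sin φ)/(1 + sin φ) = (1 − sin 39.1°)/(1 + sin 39.1°) = 0.2265.

0.226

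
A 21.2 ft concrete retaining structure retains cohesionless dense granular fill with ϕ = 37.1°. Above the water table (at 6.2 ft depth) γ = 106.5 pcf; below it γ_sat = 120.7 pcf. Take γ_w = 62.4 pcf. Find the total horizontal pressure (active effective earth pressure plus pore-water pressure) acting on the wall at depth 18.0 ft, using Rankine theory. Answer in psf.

1070 psf

K_a = (1 − sin φ)/(1 + sin φ) = 0.2475.
γ' = 120.7 − 62.4 = 58.30 pcf.
Effective vertical stress at 18.0 ft: σ'_v = 106.5×6.2 + 58.30×11.8 = 1348 psf.
σ'_h = K_a σ'_v = 0.2475 × 1348 = 333.7 psf; u = γ_w × 11.8 = 736.3 psf.
Total σ_h = 333.7 + 736.3 = 1070 psf.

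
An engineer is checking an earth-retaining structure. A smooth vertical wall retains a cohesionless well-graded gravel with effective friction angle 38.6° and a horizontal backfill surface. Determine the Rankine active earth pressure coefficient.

K_a = (1 − sin φ)/(1 + sin φ) = (1 − sin 38.6°)/(1 + sin 38.6°) = 0.2316.

0.232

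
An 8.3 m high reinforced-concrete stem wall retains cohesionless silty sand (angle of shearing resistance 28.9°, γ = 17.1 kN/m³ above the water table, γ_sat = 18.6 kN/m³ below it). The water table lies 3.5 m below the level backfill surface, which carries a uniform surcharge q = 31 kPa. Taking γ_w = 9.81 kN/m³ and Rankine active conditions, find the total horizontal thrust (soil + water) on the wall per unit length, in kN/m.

374 kN/m

K_a = tan²(45° − φ/2) = 0.3484.
γ' = 18.6 − 9.81 = 8.790 kN/m³. h₂ = H − d_w = 4.8 m.
σ'_h: at surface K_a·q = 10.80; at WT K_a(q+γd_w) = 31.65; at base K_a(q+γd_w+γ'h₂) = 46.35 kPa.
P₁ = ½(10.80+31.65)×3.5 = 74.28; P₂ = ½(31.65+46.35)×4.8 = 187.2; P_w = ½γ_w h₂² = 113.0.
Total = 74.28+187.2+113.0 = 374.5 kN/m.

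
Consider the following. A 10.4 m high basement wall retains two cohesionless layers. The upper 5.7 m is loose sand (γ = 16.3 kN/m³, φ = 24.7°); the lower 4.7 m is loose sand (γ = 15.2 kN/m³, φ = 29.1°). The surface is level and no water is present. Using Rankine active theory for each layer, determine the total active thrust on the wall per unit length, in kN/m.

K_a1 = tan²(45°−24.7°/2) = 0.4106; K_a2 = tan²(45°−29.1°/2) = 0.3456.
Layer 1: σ at base = K_a1 γ₁ h₁ = 38.15 kPa; P₁ = ½×38.15×5.7 = 108.7.
Layer 2: σ_v at top = γ₁h₁ = 92.91; σ_h top = K_a2×92.91 = 32.11; σ_h base = K_a2×(92.91+15.2×4.7) = 56.80.
P₂ = ½(32.11+56.80)×4.7 = 208.9. Total P_a = 108.7+208.9 = 317.6 kN/m.

318 kN/m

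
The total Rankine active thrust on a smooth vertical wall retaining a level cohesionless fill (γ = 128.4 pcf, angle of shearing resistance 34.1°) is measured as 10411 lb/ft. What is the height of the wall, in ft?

K_a = 0.2815. P_a = ½ K_a γ H² ⇒ H = √(2P_a/(K_a γ)).
H = √(2×10411/(0.2815×128.4)) = 24.00 ft.

24.0 ft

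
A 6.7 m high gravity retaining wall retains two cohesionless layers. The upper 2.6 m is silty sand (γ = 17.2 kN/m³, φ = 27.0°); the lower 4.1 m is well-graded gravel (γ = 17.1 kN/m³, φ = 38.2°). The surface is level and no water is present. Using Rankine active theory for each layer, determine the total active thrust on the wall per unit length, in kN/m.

99.0 kN/m

K_a1 = tan²(45°−27.0°/2) = 0.3755; K_a2 = tan²(45°−38.2°/2) = 0.2358.
Layer 1: σ at base = K_a1 γ₁ h₁ = 16.79 kPa; P₁ = ½×16.79×2.6 = 21.83.
Layer 2: σ_v at top = γ₁h₁ = 44.72; σ_h top = K_a2×44.72 = 10.54; σ_h base = K_a2×(44.72+17.1×4.1) = 27.07.
P₂ = ½(10.54+27.07)×4.1 = 77.12. Total P_a = 21.83+77.12 = 98.95 kN/m.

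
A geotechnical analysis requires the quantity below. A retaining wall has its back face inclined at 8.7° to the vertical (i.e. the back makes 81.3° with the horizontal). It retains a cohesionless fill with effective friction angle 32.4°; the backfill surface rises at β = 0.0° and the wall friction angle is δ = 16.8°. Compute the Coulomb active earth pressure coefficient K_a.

K_a = sin²(α+φ) / [sin²α · sin(α−δ) · (1 + √{sin(φ+δ)sin(φ−β) / (sin(α−δ)sin(α+β))})²].
With α = 81.3°, φ = 32.4°, δ = 16.8°, β = 0.0°: K_a = 0.3391.

0.339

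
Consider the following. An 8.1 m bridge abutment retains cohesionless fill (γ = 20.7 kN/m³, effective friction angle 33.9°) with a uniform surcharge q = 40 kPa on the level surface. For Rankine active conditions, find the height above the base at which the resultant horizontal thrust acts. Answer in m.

3.14 m

K_a = 0.2839.
Triangular part P₁ = ½K_aγH² = 192.8 at H/3 = 2.700 m; rectangular part P₂ = K_a q H = 91.99 at H/2 = 4.050 m.
ȳ = (P₁·2.700 + P₂·4.050)/(P₁+P₂) = 3.136 m.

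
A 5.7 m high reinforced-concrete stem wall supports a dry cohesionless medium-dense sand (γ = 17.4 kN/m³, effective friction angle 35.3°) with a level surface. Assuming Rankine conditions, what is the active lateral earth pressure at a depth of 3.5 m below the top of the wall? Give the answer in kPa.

16.3 kPa

K_a = (1 − sin φ)/(1 + sin φ) = 0.2675.
σ_h = K_a γ z = 0.2675 × 17.4 × 3.5 = 16.29 kPa.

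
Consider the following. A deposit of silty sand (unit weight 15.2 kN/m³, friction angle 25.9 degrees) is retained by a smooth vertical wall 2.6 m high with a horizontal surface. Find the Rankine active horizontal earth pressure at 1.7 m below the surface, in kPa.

10.1 kPa

K_a = (1 − sin φ)/(1 + sin φ) = 0.3920.
σ_h = K_a γ z = 0.3920 × 15.2 × 1.7 = 10.13 kPa.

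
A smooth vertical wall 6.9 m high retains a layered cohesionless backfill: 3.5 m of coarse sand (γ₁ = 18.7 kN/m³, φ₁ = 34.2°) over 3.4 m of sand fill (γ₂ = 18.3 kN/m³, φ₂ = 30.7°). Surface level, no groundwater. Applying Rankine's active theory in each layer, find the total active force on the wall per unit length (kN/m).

138 kN/m

K_a1 = tan²(45°−34.2°/2) = 0.2803; K_a2 = tan²(45°−30.7°/2) = 0.3240.
Layer 1: σ at base = K_a1 γ₁ h₁ = 18.35 kPa; P₁ = ½×18.35×3.5 = 32.11.
Layer 2: σ_v at top = γ₁h₁ = 65.45; σ_h top = K_a2×65.45 = 21.21; σ_h base = K_a2×(65.45+18.3×3.4) = 41.37.
P₂ = ½(21.21+41.37)×3.4 = 106.4. Total P_a = 32.11+106.4 = 138.5 kN/m.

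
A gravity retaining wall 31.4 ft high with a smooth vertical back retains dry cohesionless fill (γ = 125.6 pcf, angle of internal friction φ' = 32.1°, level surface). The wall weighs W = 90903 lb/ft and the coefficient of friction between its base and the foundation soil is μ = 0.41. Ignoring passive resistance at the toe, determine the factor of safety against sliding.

K_a = tan²(45° − 32.1°/2) = 0.3060.
P_a = ½K_aγH² = 0.5×0.3060×125.6×31.4² = 18950 lb/ft, acting at H/3 = 10.47 ft above the base.
FS_sliding = μW / P_a = 0.41×90903 / 18950 = 1.967.

1.97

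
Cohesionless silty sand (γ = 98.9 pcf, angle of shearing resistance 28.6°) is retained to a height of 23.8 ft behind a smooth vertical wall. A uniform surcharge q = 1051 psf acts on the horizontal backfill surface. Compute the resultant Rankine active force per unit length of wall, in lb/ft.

K_a = tan²(45° − φ/2) = 0.3525.
Soil triangle: ½ K_a γ H² = 0.5×0.3525×98.9×23.8² = 9875 lb/ft.
Surcharge rectangle: K_a q H = 0.3525×1051×23.8 = 8819 lb/ft.
Total = 9875 + 8819 = 18690 lb/ft.

18700 lb/ft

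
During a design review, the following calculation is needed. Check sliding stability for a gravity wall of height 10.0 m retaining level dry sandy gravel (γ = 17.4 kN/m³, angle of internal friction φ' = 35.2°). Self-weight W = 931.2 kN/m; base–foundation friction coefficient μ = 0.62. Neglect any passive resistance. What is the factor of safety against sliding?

K_a = tan²(45° − 35.2°/2) = 0.2687.
P_a = ½K_aγH² = 0.5×0.2687×17.4×10.0² = 233.8 kN/m, acting at H/3 = 3.333 m above the base.
FS_sliding = μW / P_a = 0.62×931.2 / 233.8 = 2.470.

2.47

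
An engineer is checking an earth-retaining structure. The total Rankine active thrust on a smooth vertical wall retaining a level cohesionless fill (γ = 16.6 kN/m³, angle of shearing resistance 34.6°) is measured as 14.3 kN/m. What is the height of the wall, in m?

2.50 m

K_a = 0.2756. P_a = ½ K_a γ H² ⇒ H = √(2P_a/(K_a γ)).
H = √(2×14.3/(0.2756×16.6)) = 2.500 m.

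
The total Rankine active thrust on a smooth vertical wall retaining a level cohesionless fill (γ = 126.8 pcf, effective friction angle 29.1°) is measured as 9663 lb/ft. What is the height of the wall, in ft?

21.0 ft

K_a = 0.3456. P_a = ½ K_a γ H² ⇒ H = √(2P_a/(K_a γ)).
H = √(2×9663/(0.3456×126.8)) = 21.00 ft.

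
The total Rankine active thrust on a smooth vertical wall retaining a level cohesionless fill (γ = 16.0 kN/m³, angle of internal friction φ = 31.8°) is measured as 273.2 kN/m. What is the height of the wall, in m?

10.5 m

K_a = 0.3098. P_a = ½ K_a γ H² ⇒ H = √(2P_a/(K_a γ)).
H = √(2×273.2/(0.3098×16.0)) = 10.50 m.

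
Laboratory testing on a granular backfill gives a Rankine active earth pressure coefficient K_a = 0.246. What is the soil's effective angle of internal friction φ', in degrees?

K_a = tan²(45° − φ/2) ⇒ 45° − φ/2 = arctan(√0.246) = 26.38°.
φ = 2(45° − 26.38°) = 37.24°.

37.2°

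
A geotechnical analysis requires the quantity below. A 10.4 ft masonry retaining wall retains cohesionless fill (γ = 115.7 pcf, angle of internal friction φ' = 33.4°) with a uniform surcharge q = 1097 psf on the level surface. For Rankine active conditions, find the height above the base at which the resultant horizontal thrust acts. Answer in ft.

4.59 ft

K_a = 0.2899.
Triangular part P₁ = ½K_aγH² = 1814 at H/3 = 3.467 ft; rectangular part P₂ = K_a q H = 3308 at H/2 = 5.200 ft.
ȳ = (P₁·3.467 + P₂·5.200)/(P₁+P₂) = 4.586 ft.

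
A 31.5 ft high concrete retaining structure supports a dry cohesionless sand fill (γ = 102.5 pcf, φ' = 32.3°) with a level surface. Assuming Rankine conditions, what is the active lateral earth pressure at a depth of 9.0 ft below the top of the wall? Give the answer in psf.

280 psf

K_a = (1 − sin φ)/(1 + sin φ) = 0.3035.
σ_h = K_a γ z = 0.3035 × 102.5 × 9.0 = 280.0 psf.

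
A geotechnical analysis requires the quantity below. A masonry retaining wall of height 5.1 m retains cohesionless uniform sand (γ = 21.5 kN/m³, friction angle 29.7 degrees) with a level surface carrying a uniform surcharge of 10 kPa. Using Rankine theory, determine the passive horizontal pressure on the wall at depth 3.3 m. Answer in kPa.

240 kPa

K_p = (1 + sin φ)/(1 − sin φ) = 2.964.
σ_v = γz + q = 21.5 × 3.3 + 10 = 80.95 kPa.
σ_h = K_p σ_v = 2.964 × 80.95 = 239.9 kPa.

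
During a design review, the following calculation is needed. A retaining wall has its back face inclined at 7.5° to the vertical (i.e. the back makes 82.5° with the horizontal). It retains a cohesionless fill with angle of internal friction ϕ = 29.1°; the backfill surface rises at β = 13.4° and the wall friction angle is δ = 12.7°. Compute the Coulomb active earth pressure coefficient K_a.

0.452

K_a = sin²(α+φ) / [sin²α · sin(α−δ) · (1 + √{sin(φ+δ)sin(φ−β) / (sin(α−δ)sin(α+β))})²].
With α = 82.5°, φ = 29.1°, δ = 12.7°, β = 13.4°: K_a = 0.4522.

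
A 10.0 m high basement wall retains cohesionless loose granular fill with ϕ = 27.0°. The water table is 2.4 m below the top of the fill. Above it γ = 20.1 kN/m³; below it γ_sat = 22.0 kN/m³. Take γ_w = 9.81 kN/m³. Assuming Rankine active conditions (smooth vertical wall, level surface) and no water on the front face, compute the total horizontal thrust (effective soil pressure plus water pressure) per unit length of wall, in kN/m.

575 kN/m

K_a = tan²(45° − φ/2) = 0.3755.
γ' = 22.0 − 9.81 = 12.19 kN/m³. Depth below WT = 7.6 m.
σ'_h at WT = K_a γ d_w = 18.12 kPa; at base = 18.12 + K_a γ' × 7.6 = 52.91 kPa.
P₁ (0–2.4 m) = ½×18.12×2.4 = 21.74. P₂ (2.4–10.0 m) = ½(18.12+52.91)×7.6 = 269.9.
P_w = ½ γ_w h₂² = 0.5×9.81×7.6² = 283.3. Total = 21.74+269.9+283.3 = 574.9 kN/m.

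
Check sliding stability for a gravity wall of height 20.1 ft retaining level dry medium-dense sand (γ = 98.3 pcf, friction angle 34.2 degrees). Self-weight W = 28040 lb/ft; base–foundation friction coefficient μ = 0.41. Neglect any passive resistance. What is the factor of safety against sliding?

K_a = tan²(45° − 34.2°/2) = 0.2803.
P_a = ½K_aγH² = 0.5×0.2803×98.3×20.1² = 5567 lb/ft, acting at H/3 = 6.700 ft above the base.
FS_sliding = μW / P_a = 0.41×28040 / 5567 = 2.065.

2.07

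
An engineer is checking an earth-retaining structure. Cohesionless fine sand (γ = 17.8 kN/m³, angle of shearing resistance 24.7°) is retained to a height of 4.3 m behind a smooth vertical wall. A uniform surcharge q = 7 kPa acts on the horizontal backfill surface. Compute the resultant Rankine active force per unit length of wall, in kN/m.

K_a = tan²(45° − φ/2) = 0.4106.
Soil triangle: ½ K_a γ H² = 0.5×0.4106×17.8×4.3² = 67.56 kN/m.
Surcharge rectangle: K_a q H = 0.4106×7×4.3 = 12.36 kN/m.
Total = 67.56 + 12.36 = 79.92 kN/m.

79.9 kN/m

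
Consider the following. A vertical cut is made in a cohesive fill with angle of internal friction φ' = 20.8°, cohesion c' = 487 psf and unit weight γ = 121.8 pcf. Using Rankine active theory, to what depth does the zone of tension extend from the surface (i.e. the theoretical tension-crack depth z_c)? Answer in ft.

K_a = tan²(45° − 20.8°/2) = 0.4759; √K_a = 0.6899.
The active pressure is zero where K_a γ z = 2c√K_a, so z_c = 2c/(γ√K_a) = 2×487/(121.8×0.6899) = 11.59 ft.

11.6 ft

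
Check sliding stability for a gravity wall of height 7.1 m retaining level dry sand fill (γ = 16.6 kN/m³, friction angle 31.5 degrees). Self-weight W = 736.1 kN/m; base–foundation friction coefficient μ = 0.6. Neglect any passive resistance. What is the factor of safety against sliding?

K_a = tan²(45° − 31.5°/2) = 0.3136.
P_a = ½K_aγH² = 0.5×0.3136×16.6×7.1² = 131.2 kN/m, acting at H/3 = 2.367 m above the base.
FS_sliding = μW / P_a = 0.6×736.1 / 131.2 = 3.366.

3.37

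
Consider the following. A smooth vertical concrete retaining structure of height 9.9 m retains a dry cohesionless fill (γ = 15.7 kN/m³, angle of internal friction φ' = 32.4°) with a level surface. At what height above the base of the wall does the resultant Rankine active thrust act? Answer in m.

K_a = 0.3022.
The pressure distribution is triangular, so the resultant acts at H/3 above the base = 9.9/3 = 3.300 m.

3.30 m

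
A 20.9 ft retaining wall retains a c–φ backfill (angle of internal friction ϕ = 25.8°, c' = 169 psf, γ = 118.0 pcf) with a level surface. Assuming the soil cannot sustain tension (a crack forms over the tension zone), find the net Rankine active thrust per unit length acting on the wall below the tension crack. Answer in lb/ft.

6190 lb/ft

K_a = 0.3935; √K_a = 0.6273.
Tension-crack depth z_c = 2c/(γ√K_a) = 2×169/(118.0×0.6273) = 4.566 ft.
σ_a at base = K_a γ H − 2c√K_a = 0.3935×118.0×20.9 − 2×169×0.6273 = 758.4 psf.
P_a = ½ × 758.4 × (H − z_c) = 0.5×758.4×16.33 = 6194 lb/ft.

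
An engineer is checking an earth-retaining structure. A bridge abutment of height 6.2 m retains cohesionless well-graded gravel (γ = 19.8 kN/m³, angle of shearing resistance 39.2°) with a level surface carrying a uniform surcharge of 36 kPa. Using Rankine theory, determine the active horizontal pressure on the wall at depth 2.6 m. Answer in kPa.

19.7 kPa

K_a = (1 − sin φ)/(1 + sin φ) = 0.2255.
σ_v = γz + q = 19.8 × 2.6 + 36 = 87.48 kPa.
σ_h = K_a σ_v = 0.2255 × 87.48 = 19.72 kPa.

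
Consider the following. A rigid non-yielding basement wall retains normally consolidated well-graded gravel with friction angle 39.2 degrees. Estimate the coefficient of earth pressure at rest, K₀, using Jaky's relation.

0.368

K₀ = 1 − sin φ' = 1 − sin 39.2° = 0.3680.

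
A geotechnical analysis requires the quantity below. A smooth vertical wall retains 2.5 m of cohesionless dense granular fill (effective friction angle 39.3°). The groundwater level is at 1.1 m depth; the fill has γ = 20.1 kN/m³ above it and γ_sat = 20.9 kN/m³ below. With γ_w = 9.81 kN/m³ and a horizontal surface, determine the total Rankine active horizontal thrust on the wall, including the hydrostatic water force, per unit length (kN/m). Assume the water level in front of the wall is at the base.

21.7 kN/m

K_a = tan²(45° − φ/2) = 0.2245.
γ' = 20.9 − 9.81 = 11.09 kN/m³. Depth below WT = 1.4 m.
σ'_h at WT = K_a γ d_w = 4.963 kPa; at base = 4.963 + K_a γ' × 1.4 = 8.448 kPa.
P₁ (0–1.1 m) = ½×4.963×1.1 = 2.729. P₂ (1.1–2.5 m) = ½(4.963+8.448)×1.4 = 9.387.
P_w = ½ γ_w h₂² = 0.5×9.81×1.4² = 9.614. Total = 2.729+9.387+9.614 = 21.73 kN/m.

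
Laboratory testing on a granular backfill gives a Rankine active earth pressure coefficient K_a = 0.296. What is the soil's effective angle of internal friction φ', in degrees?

32.9°

K_a = tan²(45° − φ/2) ⇒ 45° − φ/2 = arctan(√0.296) = 28.55°.
φ = 2(45° − 28.55°) = 32.90°.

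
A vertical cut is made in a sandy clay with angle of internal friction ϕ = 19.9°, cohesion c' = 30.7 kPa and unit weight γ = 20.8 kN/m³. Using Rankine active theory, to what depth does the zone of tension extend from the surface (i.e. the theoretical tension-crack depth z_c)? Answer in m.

K_a = tan²(45° − 19.9°/2) = 0.4921; √K_a = 0.7015.
The active pressure is zero where K_a γ z = 2c√K_a, so z_c = 2c/(γ√K_a) = 2×30.7/(20.8×0.7015) = 4.208 m.

4.21 m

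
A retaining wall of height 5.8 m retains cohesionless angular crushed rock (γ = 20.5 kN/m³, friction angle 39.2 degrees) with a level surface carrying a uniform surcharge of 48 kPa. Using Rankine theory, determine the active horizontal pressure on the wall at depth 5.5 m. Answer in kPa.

K_a = (1 − sin φ)/(1 + sin φ) = 0.2255.
σ_v = γz + q = 20.5 × 5.5 + 48 = 160.8 kPa.
σ_h = K_a σ_v = 0.2255 × 160.8 = 36.24 kPa.

36.2 kPa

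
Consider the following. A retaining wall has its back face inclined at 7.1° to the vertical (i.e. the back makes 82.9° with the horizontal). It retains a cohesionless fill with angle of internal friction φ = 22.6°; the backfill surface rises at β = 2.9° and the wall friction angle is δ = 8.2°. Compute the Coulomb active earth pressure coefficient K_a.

K_a = sin²(α+φ) / [sin²α · sin(α−δ) · (1 + √{sin(φ+δ)sin(φ−β) / (sin(α−δ)sin(α+β))})²].
With α = 82.9°, φ = 22.6°, δ = 8.2°, β = 2.9°: K_a = 0.4824.

0.482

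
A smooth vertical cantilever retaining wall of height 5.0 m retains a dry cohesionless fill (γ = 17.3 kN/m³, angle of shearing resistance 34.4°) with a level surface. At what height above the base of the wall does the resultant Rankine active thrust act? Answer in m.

K_a = 0.2780.
The pressure distribution is triangular, so the resultant acts at H/3 above the base = 5.0/3 = 1.667 m.

1.67 m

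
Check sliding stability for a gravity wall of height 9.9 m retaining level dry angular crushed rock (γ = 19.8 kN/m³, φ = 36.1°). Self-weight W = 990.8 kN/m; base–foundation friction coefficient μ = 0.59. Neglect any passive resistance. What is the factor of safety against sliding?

2.33

K_a = tan²(45° − 36.1°/2) = 0.2585.
P_a = ½K_aγH² = 0.5×0.2585×19.8×9.9² = 250.8 kN/m, acting at H/3 = 3.300 m above the base.
FS_sliding = μW / P_a = 0.59×990.8 / 250.8 = 2.331.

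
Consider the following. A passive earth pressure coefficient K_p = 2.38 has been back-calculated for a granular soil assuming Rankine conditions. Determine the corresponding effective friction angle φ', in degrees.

K_p = (1+sin φ)/(1−sin φ) ⇒ sin φ = (K_p − 1)/(K_p + 1) = 0.4083.
φ = arcsin(0.4083) = 24.10°.

24.1°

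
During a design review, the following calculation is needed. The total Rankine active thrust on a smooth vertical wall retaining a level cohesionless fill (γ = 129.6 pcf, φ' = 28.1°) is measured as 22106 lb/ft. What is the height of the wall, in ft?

30.8 ft

K_a = 0.3596. P_a = ½ K_a γ H² ⇒ H = √(2P_a/(K_a γ)).
H = √(2×22106/(0.3596×129.6)) = 30.80 ft.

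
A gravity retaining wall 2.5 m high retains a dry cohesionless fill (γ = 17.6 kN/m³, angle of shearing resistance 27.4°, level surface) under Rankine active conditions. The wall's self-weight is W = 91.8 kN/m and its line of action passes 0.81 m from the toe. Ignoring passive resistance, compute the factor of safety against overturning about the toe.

4.39

K_a = tan²(45° − 27.4°/2) = 0.3697.
P_a = ½K_aγH² = 0.5×0.3697×17.6×2.5² = 20.33 kN/m, acting at H/3 = 0.8333 m above the base.
Overturning moment M_o = P_a × H/3 = 20.33 × 0.8333 = 16.94.
Resisting moment M_r = W × 0.81 = 91.8 × 0.81 = 74.36.
FS_overturning = M_r/M_o = 74.36/16.94 = 4.389.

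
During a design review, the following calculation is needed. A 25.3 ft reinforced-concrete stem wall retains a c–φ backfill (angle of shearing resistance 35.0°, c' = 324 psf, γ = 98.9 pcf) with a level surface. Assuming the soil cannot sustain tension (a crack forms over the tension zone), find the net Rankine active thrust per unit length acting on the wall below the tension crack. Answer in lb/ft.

2170 lb/ft

K_a = 0.2710; √K_a = 0.5206.
Tension-crack depth z_c = 2c/(γ√K_a) = 2×324/(98.9×0.5206) = 12.59 ft.
σ_a at base = K_a γ H − 2c√K_a = 0.2710×98.9×25.3 − 2×324×0.5206 = 340.7 psf.
P_a = ½ × 340.7 × (H − z_c) = 0.5×340.7×12.71 = 2166 lb/ft.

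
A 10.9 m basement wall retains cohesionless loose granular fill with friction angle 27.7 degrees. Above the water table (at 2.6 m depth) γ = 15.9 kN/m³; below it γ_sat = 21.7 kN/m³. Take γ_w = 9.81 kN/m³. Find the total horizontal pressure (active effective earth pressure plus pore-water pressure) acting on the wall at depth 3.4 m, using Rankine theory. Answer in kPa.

K_a = (1 − sin φ)/(1 + sin φ) = 0.3653.
γ' = 21.7 − 9.81 = 11.89 kN/m³.
Effective vertical stress at 3.4 m: σ'_v = 15.9×2.6 + 11.89×0.800 = 50.85 kPa.
σ'_h = K_a σ'_v = 0.3653 × 50.85 = 18.58 kPa; u = γ_w × 0.800 = 7.848 kPa.
Total σ_h = 18.58 + 7.848 = 26.43 kPa.

26.4 kPa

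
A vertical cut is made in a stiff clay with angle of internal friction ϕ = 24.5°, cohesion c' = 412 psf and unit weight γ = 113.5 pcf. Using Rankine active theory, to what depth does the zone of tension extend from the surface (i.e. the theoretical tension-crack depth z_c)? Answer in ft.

11.3 ft

K_a = tan²(45° − 24.5°/2) = 0.4137; √K_a = 0.6432.
The active pressure is zero where K_a γ z = 2c√K_a, so z_c = 2c/(γ√K_a) = 2×412/(113.5×0.6432) = 11.29 ft.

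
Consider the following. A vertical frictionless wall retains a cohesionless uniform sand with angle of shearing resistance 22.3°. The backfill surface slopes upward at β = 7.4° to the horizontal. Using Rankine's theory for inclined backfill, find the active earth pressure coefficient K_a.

0.467

K_a = cos β · (cos β − √(cos²β − cos²φ)) / (cos β + √(cos²β − cos²φ)).
cos β = 0.9917, cos φ = 0.9252, √(cos²β − cos²φ) = 0.3569.
K_a = 0.9917 × (0.9917 − 0.3569)/(0.9917 + 0.3569) = 0.4667.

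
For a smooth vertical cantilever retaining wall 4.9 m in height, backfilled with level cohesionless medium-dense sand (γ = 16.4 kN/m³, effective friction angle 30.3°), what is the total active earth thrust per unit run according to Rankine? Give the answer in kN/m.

64.8 kN/m

K_a = tan²(45° − φ/2) = 0.3293.
P_a = ½ K_a γ H² = 0.5 × 0.3293 × 16.4 × 4.9² = 64.84 kN/m.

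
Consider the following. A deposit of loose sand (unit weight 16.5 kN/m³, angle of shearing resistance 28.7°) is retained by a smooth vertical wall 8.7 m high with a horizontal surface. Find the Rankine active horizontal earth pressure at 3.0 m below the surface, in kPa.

K_a = (1 − sin φ)/(1 + sin φ) = 0.3511.
σ_h = K_a γ z = 0.3511 × 16.5 × 3.0 = 17.38 kPa.

17.4 kPa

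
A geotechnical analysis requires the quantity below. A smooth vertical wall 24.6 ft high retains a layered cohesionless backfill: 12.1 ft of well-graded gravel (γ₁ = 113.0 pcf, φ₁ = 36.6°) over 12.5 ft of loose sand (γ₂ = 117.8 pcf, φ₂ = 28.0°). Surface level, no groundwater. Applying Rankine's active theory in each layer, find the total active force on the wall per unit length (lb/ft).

K_a1 = tan²(45°−36.6°/2) = 0.2530; K_a2 = tan²(45°−28.0°/2) = 0.3610.
Layer 1: σ at base = K_a1 γ₁ h₁ = 345.9 psf; P₁ = ½×345.9×12.1 = 2092.
Layer 2: σ_v at top = γ₁h₁ = 1367; σ_h top = K_a2×1367 = 493.6; σ_h base = K_a2×(1367+117.8×12.5) = 1025.
P₂ = ½(493.6+1025)×12.5 = 9493. Total P_a = 2092+9493 = 11590 lb/ft.

11600 lb/ft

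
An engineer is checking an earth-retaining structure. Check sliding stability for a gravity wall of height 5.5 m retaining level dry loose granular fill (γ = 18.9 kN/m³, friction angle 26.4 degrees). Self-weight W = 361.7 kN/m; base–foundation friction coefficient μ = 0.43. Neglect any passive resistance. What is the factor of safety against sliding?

1.42

K_a = tan²(45° − 26.4°/2) = 0.3844.
P_a = ½K_aγH² = 0.5×0.3844×18.9×5.5² = 109.9 kN/m, acting at H/3 = 1.833 m above the base.
FS_sliding = μW / P_a = 0.43×361.7 / 109.9 = 1.415.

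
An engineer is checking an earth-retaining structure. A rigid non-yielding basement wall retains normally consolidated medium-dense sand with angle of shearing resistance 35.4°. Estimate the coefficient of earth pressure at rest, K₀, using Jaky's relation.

0.421

K₀ = 1 − sin φ' = 1 − sin 35.4° = 0.4207.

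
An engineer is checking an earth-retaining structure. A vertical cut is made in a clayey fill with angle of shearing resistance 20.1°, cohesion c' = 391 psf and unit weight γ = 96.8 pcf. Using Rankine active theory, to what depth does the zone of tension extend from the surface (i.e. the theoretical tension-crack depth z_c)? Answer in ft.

K_a = tan²(45° − 20.1°/2) = 0.4885; √K_a = 0.6989.
The active pressure is zero where K_a γ z = 2c√K_a, so z_c = 2c/(γ√K_a) = 2×391/(96.8×0.6989) = 11.56 ft.

11.6 ft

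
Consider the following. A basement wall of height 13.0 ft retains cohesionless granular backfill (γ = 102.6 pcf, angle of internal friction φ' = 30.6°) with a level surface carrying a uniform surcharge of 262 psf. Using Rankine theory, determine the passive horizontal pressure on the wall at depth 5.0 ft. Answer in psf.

2380 psf

K_p = (1 + sin φ)/(1 − sin φ) = 3.074.
σ_v = γz + q = 102.6 × 5.0 + 262 = 775.0 psf.
σ_h = K_p σ_v = 3.074 × 775.0 = 2382 psf.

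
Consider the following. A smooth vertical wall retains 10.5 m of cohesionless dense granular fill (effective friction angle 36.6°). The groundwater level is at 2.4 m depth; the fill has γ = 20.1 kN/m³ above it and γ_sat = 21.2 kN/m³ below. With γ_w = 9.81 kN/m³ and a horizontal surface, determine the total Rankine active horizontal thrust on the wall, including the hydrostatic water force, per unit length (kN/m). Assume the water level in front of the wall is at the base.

530 kN/m

K_a = tan²(45° − φ/2) = 0.2530.
γ' = 21.2 − 9.81 = 11.39 kN/m³. Depth below WT = 8.1 m.
σ'_h at WT = K_a γ d_w = 12.20 kPa; at base = 12.20 + K_a γ' × 8.1 = 35.54 kPa.
P₁ (0–2.4 m) = ½×12.20×2.4 = 14.64. P₂ (2.4–10.5 m) = ½(12.20+35.54)×8.1 = 193.4.
P_w = ½ γ_w h₂² = 0.5×9.81×8.1² = 321.8. Total = 14.64+193.4+321.8 = 529.8 kN/m.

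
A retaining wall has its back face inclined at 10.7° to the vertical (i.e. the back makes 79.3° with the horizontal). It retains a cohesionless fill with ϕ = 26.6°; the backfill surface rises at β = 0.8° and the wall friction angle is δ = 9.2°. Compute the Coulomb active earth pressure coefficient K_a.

0.439

K_a = sin²(α+φ) / [sin²α · sin(α−δ) · (1 + √{sin(φ+δ)sin(φ−β) / (sin(α−δ)sin(α+β))})²].
With α = 79.3°, φ = 26.6°, δ = 9.2°, β = 0.8°: K_a = 0.4385.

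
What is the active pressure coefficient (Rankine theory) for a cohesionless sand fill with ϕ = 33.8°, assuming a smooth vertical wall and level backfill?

0.285

K_a = (1 − sin φ)/(1 + sin φ) = (1 − sin 33.8°)/(1 + sin 33.8°) = 0.2851.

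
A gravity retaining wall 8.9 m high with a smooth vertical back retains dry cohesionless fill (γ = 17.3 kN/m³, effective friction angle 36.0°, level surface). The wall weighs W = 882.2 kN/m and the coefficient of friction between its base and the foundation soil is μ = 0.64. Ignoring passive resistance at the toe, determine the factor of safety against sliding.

K_a = tan²(45° − 36.0°/2) = 0.2596.
P_a = ½K_aγH² = 0.5×0.2596×17.3×8.9² = 177.9 kN/m, acting at H/3 = 2.967 m above the base.
FS_sliding = μW / P_a = 0.64×882.2 / 177.9 = 3.174.

3.17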